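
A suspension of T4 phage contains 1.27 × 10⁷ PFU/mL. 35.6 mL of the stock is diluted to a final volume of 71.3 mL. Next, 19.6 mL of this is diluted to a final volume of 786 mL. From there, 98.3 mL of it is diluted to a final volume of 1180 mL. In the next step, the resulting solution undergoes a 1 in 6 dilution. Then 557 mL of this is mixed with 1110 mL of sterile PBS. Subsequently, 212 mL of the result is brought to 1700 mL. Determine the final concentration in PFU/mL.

91.5 PFU/mL

Overall dilution factor = 2.003 × 40.10 × 12.00 × 6 × 2.993 × 8.019 = 1.39 × 10⁵.
1.27 × 10⁷ PFU/mL / 1.39 × 10⁵ = 91.5 PFU/mL.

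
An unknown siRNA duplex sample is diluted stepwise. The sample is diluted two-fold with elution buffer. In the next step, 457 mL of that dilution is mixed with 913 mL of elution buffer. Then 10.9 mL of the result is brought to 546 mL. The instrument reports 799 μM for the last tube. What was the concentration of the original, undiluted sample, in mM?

Overall dilution factor = 2 × 2.998 × 50.09 = 300.
Original = 799 μM × 300 = 2.40 × 10⁵ μM = 240 mM.

240 mM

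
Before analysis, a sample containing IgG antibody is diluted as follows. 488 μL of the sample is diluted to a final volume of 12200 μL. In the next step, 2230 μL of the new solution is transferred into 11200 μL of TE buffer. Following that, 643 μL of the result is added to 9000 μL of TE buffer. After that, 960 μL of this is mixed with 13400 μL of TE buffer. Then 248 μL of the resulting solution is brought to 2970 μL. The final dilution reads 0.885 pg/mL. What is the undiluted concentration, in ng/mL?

Overall dilution factor = 25 × 6.022 × 15.00 × 14.96 × 11.98 = 4.04 × 10⁵.
Original = 0.885 pg/mL × 4.04 × 10⁵ = 3.58 × 10⁵ pg/mL = 358 ng/mL.

358 ng/mL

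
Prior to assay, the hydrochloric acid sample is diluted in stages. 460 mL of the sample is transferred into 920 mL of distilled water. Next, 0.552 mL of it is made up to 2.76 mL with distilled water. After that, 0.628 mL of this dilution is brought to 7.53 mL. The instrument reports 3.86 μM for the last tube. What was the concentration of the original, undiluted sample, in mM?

Overall dilution factor = 3 × 5 × 11.99 = 180.
Original = 3.86 μM × 180 = 694 μM = 0.694 mM.

0.694 mM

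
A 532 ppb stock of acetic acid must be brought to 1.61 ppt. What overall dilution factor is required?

Factor = C₀/C_target = 532 ppb / 1.61 ppt = 3.30 × 10⁵.

3.30 × 10⁵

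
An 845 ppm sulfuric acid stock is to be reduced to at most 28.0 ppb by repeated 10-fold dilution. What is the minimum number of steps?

5

Need 10ⁿ ≥ 3.02 × 10⁴, so n ≥ log(3.02 × 10⁴)/log(10) = 4.48.
Minimum whole steps: n = 5.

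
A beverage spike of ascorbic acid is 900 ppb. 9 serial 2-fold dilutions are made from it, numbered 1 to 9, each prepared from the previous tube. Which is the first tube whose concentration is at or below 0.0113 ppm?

tube 7

Tube n has concentration 900 ppb / 2ⁿ.
Need 2ⁿ ≥ 900 ppb / 0.0113 ppm = 79.6, so n ≥ 6.32.
First such tube: n = 7.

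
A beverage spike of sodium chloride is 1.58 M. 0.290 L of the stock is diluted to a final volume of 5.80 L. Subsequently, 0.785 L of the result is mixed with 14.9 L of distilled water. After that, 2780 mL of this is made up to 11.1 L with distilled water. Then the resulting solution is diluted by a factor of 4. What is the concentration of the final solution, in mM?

Overall dilution factor = 20 × 19.98 × 3.993 × 4 = 6382.
1.58 M / 6382 = 2.48 × 10⁻⁴ M = 0.248 mM.

0.248 mM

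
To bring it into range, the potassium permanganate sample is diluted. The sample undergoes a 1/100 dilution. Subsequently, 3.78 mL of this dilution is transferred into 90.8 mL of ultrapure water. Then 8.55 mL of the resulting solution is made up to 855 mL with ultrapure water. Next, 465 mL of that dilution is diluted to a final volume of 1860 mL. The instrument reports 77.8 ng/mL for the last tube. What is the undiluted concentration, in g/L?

77.9 g/L

Overall dilution factor = 100 × 25.02 × 100 × 4 = 1.00 × 10⁶.
Original = 77.8 ng/mL × 1.00 × 10⁶ = 7.79 × 10⁷ ng/mL = 77.9 g/L.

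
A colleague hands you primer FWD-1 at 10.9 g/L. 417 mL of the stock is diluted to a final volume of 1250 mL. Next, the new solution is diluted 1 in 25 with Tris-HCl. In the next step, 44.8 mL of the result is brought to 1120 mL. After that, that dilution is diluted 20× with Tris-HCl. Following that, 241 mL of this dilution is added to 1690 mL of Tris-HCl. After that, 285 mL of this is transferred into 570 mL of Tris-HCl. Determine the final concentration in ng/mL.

Overall dilution factor = 2.998 × 25 × 25 × 20 × 8.012 × 3 = 9.01 × 10⁵.
10.9 g/L / 9.01 × 10⁵ = 1.21 × 10⁻⁵ g/L = 12.1 ng/mL.

12.1 ng/mL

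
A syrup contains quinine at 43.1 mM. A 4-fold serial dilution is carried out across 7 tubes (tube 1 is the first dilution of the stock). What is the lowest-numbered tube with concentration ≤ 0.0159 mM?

tube 6

Tube n has concentration 43.1 mM / 4ⁿ.
Need 4ⁿ ≥ 43.1 mM / 0.0159 mM = 2711, so n ≥ 5.70.
First such tube: n = 6.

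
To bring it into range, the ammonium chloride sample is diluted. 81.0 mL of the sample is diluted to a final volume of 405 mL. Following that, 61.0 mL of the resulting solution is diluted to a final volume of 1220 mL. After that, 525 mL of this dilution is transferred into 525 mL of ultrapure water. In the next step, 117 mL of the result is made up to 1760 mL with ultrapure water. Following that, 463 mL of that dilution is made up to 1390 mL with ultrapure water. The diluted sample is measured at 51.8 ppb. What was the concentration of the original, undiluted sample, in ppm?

468 ppm

Overall dilution factor = 5 × 20 × 2 × 15.04 × 3.002 = 9032.
Original = 51.8 ppb × 9032 = 4.68 × 10⁵ ppb = 468 ppm.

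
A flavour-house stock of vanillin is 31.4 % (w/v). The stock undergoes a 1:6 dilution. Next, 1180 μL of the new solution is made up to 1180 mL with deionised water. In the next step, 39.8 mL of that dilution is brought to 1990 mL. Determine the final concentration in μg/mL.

Overall dilution factor = 6 × 1000 × 50 = 3.00 × 10⁵.
31.4 % (w/v) / 3.00 × 10⁵ = 1.05 × 10⁻⁴ % (w/v) = 1.05 μg/mL.

1.05 μg/mL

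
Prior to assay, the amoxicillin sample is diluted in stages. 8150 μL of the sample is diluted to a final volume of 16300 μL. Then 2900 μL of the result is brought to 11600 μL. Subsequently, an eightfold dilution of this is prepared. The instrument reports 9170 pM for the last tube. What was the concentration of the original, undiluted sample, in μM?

0.587 μM

Overall dilution factor = 2 × 4 × 8 = 64.0.
Original = 9170 pM × 64.0 = 5.87 × 10⁵ pM = 0.587 μM.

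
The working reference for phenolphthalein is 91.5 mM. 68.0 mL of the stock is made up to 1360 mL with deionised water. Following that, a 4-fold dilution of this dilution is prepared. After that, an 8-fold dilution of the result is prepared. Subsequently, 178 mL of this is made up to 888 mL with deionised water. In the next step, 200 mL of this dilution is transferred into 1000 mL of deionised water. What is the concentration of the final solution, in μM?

Overall dilution factor = 20 × 4 × 8 × 4.989 × 6 = 1.92 × 10⁴.
91.5 mM / 1.92 × 10⁴ = 4.78 × 10⁻³ mM = 4.78 μM.

4.78 μM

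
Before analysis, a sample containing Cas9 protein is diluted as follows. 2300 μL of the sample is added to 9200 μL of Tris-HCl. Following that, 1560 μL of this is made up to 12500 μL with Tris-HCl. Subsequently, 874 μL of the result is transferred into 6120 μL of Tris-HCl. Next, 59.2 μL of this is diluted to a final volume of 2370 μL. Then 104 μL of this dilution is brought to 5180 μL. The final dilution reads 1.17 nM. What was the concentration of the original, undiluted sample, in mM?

0.748 mM

Overall dilution factor = 5 × 8.013 × 8.002 × 40.03 × 49.81 = 6.39 × 10⁵.
Original = 1.17 nM × 6.39 × 10⁵ = 7.48 × 10⁵ nM = 0.748 mM.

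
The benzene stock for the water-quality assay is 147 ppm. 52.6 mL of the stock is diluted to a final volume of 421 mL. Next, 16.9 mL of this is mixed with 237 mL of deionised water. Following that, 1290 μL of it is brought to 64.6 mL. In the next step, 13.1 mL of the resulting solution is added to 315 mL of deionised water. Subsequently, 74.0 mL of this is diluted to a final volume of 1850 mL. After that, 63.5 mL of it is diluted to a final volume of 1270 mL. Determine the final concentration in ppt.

Overall dilution factor = 8.004 × 15.02 × 50.08 × 25.05 × 25 × 20 = 7.54 × 10⁷.
147 ppm / 7.54 × 10⁷ = 1.95 × 10⁻⁶ ppm = 1.95 ppt.

1.95 ppt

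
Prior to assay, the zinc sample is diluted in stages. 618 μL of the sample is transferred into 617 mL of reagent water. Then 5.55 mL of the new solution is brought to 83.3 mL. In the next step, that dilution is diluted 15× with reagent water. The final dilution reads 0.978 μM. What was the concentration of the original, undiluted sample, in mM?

Overall dilution factor = 999.4 × 15.01 × 15 = 2.25 × 10⁵.
Original = 0.978 μM × 2.25 × 10⁵ = 2.20 × 10⁵ μM = 220 mM.

220 mM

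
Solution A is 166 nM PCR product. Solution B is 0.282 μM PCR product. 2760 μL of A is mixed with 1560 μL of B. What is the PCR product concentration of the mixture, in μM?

C_B = 0.282 μM = 282 nM.
C_mix = (C_A·V_A + C_B·V_B)/(V_A + V_B) = (166×2760 + 282×1560) / 4320 = 208 nM = 0.208 μM.

0.208 μM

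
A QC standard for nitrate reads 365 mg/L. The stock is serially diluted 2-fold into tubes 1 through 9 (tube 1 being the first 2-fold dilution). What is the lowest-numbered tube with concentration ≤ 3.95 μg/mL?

tube 7

Tube n has concentration 365 mg/L / 2ⁿ.
Need 2ⁿ ≥ 365 mg/L / 3.95 μg/mL = 92.4, so n ≥ 6.53.
First such tube: n = 7.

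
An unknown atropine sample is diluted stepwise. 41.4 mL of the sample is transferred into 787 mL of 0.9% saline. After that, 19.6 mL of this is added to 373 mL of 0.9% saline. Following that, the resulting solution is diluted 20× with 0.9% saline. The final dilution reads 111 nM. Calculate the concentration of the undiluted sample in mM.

Overall dilution factor = 20.01 × 20.03 × 20 = 8016.
Original = 111 nM × 8016 = 8.90 × 10⁵ nM = 0.890 mM.

0.890 mM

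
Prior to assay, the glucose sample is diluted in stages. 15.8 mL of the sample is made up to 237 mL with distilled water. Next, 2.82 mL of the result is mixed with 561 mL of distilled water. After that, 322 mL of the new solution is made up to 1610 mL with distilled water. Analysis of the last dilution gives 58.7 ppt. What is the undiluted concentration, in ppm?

Overall dilution factor = 15 × 199.9 × 5 = 1.50 × 10⁴.
Original = 58.7 ppt × 1.50 × 10⁴ = 8.80 × 10⁵ ppt = 0.880 ppm.

0.880 ppm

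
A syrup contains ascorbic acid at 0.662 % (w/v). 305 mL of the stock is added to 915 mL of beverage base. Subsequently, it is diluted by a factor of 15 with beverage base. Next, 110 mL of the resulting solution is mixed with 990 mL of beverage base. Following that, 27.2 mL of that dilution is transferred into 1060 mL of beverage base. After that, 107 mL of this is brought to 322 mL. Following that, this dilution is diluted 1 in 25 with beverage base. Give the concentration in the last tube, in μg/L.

3.67 μg/L

Overall dilution factor = 4 × 15 × 10 × 39.97 × 3.009 × 25 = 1.80 × 10⁶.
0.662 % (w/v) / 1.80 × 10⁶ = 3.67 × 10⁻⁷ % (w/v) = 3.67 μg/L.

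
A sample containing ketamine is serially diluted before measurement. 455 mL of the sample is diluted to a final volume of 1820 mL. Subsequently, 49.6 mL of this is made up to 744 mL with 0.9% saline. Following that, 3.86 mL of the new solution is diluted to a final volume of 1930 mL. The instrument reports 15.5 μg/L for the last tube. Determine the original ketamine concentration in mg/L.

465 mg/L

Overall dilution factor = 4 × 15 × 500 = 3.00 × 10⁴.
Original = 15.5 μg/L × 3.00 × 10⁴ = 4.65 × 10⁵ μg/L = 465 mg/L.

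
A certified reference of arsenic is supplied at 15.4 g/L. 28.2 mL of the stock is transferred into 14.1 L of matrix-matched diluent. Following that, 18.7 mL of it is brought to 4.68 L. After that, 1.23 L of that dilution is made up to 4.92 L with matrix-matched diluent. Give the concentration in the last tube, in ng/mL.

Overall dilution factor = 501 × 250.3 × 4 = 5.02 × 10⁵.
15.4 g/L / 5.02 × 10⁵ = 3.07 × 10⁻⁵ g/L = 30.7 ng/mL.

30.7 ng/mL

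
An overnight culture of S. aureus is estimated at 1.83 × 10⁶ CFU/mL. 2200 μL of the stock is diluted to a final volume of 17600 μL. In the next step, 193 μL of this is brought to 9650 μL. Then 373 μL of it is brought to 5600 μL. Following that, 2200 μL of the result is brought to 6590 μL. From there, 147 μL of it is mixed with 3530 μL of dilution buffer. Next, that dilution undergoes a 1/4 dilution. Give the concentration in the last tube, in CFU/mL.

1.02 CFU/mL

Overall dilution factor = 8 × 50 × 15.01 × 2.995 × 25.01 × 4 = 1.80 × 10⁶.
1.83 × 10⁶ CFU/mL / 1.80 × 10⁶ = 1.02 CFU/mL.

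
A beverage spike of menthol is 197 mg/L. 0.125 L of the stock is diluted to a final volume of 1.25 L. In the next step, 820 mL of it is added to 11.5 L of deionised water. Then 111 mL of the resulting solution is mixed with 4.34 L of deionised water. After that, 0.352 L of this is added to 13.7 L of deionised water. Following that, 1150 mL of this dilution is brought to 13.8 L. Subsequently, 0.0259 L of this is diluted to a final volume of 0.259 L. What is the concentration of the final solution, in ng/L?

Overall dilution factor = 10 × 15.02 × 40.10 × 39.92 × 12 × 10 = 2.89 × 10⁷.
197 mg/L / 2.89 × 10⁷ = 6.83 × 10⁻⁶ mg/L = 6.83 ng/L.

6.83 ng/L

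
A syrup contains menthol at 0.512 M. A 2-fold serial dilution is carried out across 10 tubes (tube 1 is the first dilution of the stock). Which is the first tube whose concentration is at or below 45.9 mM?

tube 4

Tube n has concentration 0.512 M / 2ⁿ.
Need 2ⁿ ≥ 0.512 M / 45.9 mM = 11.2, so n ≥ 3.48.
First such tube: n = 4.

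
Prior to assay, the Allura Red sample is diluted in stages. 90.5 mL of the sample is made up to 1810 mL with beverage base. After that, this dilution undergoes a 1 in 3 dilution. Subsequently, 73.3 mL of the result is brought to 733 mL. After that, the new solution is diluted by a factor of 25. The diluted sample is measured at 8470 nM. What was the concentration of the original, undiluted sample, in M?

0.127 M

Overall dilution factor = 20 × 3 × 10 × 25 = 1.50 × 10⁴.
Original = 8470 nM × 1.50 × 10⁴ = 1.27 × 10⁸ nM = 0.127 M.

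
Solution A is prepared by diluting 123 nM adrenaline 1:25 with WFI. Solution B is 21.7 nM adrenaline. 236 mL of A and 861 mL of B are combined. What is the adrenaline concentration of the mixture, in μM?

0.0181 μM

C_A = 123 nM / 25 = 4.92 nM.
C_mix = (C_A·V_A + C_B·V_B)/(V_A + V_B) = (4.92×236 + 21.7×861) / 1097 = 18.1 nM = 0.0181 μM.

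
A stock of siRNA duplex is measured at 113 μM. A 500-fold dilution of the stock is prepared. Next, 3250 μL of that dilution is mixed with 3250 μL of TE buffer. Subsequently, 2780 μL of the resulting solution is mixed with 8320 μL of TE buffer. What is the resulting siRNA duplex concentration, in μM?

0.0283 μM

Overall dilution factor = 500 × 2 × 3.993 = 3993.
113 μM / 3993 = 0.0283 μM.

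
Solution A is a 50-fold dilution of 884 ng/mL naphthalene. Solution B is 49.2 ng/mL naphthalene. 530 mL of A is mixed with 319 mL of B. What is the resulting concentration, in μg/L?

29.5 μg/L

C_A = 884 ng/mL / 50 = 17.7 ng/mL.
C_mix = (C_A·V_A + C_B·V_B)/(V_A + V_B) = (17.7×530 + 49.2×319) / 849.0 = 29.5 ng/mL = 29.5 μg/L.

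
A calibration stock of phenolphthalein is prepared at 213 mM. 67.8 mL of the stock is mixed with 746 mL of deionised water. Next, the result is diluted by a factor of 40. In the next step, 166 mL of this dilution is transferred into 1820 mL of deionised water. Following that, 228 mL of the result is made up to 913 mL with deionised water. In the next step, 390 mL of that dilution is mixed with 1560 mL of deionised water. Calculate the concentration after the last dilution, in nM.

1850 nM

Overall dilution factor = 12.00 × 40 × 11.96 × 4.004 × 5 = 1.15 × 10⁵.
213 mM / 1.15 × 10⁵ = 1.85 × 10⁻³ mM = 1850 nM.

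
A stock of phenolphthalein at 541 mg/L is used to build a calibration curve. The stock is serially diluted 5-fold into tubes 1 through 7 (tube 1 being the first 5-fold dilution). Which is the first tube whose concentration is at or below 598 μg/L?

Tube n has concentration 541 mg/L / 5ⁿ.
Need 5ⁿ ≥ 541 mg/L / 598 μg/L = 905, so n ≥ 4.23.
First such tube: n = 5.

tube 5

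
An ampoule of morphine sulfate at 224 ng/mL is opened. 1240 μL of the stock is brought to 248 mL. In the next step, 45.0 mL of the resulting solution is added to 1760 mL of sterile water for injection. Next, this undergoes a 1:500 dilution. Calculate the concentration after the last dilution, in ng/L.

0.0558 ng/L

Overall dilution factor = 200 × 40.11 × 500 = 4.01 × 10⁶.
224 ng/mL / 4.01 × 10⁶ = 5.58 × 10⁻⁵ ng/mL = 0.0558 ng/L.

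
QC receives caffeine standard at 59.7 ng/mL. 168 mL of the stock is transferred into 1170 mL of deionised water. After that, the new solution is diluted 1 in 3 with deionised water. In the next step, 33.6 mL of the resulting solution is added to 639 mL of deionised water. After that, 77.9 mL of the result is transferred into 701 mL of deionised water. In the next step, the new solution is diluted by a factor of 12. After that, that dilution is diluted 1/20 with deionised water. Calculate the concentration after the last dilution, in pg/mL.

Overall dilution factor = 7.964 × 3 × 20.02 × 9.999 × 12 × 20 = 1.15 × 10⁶.
59.7 ng/mL / 1.15 × 10⁶ = 5.20 × 10⁻⁵ ng/mL = 0.0520 pg/mL.

0.0520 pg/mL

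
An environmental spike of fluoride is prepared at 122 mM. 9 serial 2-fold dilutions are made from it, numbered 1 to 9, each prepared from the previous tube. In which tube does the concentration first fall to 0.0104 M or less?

Tube n has concentration 122 mM / 2ⁿ.
Need 2ⁿ ≥ 122 mM / 0.0104 M = 11.7, so n ≥ 3.55.
First such tube: n = 4.

tube 4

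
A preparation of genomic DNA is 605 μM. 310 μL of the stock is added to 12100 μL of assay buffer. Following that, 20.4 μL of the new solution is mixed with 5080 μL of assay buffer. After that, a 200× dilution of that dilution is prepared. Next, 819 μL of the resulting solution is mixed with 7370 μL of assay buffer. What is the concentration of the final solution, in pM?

Overall dilution factor = 40.03 × 250.0 × 200 × 9.999 = 2.00 × 10⁷.
605 μM / 2.00 × 10⁷ = 3.02 × 10⁻⁵ μM = 30.2 pM.

30.2 pM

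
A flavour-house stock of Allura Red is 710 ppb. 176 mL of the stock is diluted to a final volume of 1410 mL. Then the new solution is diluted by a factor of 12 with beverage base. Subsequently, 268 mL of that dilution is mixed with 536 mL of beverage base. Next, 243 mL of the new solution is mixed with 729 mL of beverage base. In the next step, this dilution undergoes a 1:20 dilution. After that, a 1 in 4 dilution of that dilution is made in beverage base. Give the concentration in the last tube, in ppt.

Overall dilution factor = 8.011 × 12 × 3 × 4 × 20 × 4 = 9.23 × 10⁴.
710 ppb / 9.23 × 10⁴ = 7.69 × 10⁻³ ppb = 7.69 ppt.

7.69 ppt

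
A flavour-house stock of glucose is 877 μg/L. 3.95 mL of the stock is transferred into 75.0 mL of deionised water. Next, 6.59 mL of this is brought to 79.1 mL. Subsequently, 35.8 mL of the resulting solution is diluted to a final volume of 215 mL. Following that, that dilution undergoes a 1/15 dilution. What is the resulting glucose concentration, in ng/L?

Overall dilution factor = 19.99 × 12.00 × 6.006 × 15 = 2.16 × 10⁴.
877 μg/L / 2.16 × 10⁴ = 0.0406 μg/L = 40.6 ng/L.

40.6 ng/L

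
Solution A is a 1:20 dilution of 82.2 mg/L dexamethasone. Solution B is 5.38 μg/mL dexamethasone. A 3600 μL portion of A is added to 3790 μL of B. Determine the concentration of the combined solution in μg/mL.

C_A = 82.2 mg/L / 20 = 4.11 mg/L.
C_B = 5.38 μg/mL = 5.38 mg/L.
C_mix = (C_A·V_A + C_B·V_B)/(V_A + V_B) = (4.11×3600 + 5.38×3790) / 7390 = 4.76 mg/L = 4.76 μg/mL.

4.76 μg/mL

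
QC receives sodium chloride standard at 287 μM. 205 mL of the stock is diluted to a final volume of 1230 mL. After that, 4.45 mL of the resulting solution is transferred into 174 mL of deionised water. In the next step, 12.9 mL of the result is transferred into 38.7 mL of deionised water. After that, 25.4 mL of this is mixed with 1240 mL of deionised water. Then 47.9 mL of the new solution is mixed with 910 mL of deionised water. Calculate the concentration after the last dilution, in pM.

299 pM

Overall dilution factor = 6 × 40.10 × 4 × 49.82 × 20.00 = 9.59 × 10⁵.
287 μM / 9.59 × 10⁵ = 2.99 × 10⁻⁴ μM = 299 pM.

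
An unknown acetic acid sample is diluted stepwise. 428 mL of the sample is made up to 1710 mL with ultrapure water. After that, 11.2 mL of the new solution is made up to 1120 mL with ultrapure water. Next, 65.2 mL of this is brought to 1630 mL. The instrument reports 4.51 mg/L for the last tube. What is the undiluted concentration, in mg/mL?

Overall dilution factor = 3.995 × 100 × 25 = 9988.
Original = 4.51 mg/L × 9988 = 4.50 × 10⁴ mg/L = 45.0 mg/mL.

45.0 mg/mL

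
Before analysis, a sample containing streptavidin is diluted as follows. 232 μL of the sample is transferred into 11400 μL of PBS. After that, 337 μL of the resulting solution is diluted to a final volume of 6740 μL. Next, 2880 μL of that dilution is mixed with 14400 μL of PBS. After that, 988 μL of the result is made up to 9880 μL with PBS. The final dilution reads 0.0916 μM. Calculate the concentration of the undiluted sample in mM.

5.51 mM

Overall dilution factor = 50.14 × 20 × 6 × 10 = 6.02 × 10⁴.
Original = 0.0916 μM × 6.02 × 10⁴ = 5511 μM = 5.51 mM.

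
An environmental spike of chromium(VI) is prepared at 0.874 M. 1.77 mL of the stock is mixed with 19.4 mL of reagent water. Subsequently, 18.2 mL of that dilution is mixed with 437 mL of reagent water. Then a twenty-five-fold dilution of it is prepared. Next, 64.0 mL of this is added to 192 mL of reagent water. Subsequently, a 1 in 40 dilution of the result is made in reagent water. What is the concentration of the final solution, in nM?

730 nM

Overall dilution factor = 11.96 × 25.01 × 25 × 4 × 40 = 1.20 × 10⁶.
0.874 M / 1.20 × 10⁶ = 7.30 × 10⁻⁷ M = 730 nM.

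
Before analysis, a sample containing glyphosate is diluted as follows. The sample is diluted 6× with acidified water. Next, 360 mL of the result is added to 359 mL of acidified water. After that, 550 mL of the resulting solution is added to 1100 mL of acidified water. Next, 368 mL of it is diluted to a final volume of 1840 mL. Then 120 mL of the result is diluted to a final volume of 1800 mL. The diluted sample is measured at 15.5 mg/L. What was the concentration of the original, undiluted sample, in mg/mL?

Overall dilution factor = 6 × 1.997 × 3 × 5 × 15 = 2696.
Original = 15.5 mg/L × 2696 = 4.18 × 10⁴ mg/L = 41.8 mg/mL.

41.8 mg/mL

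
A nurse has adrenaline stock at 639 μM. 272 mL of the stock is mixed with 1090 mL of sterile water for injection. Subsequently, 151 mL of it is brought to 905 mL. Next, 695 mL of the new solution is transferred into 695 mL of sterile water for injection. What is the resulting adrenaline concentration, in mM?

Overall dilution factor = 5.007 × 5.993 × 2 = 60.0.
639 μM / 60.0 = 10.6 μM = 0.0106 mM.

0.0106 mM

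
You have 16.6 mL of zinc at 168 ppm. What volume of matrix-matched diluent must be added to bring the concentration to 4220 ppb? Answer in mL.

4220 ppb = 4.22 ppm.
V₂ = C₁V₁/C₂ = 168 × 16.6 / 4.22 = 661 mL.
Diluent to add = V₂ − V₁ = 661 − 16.6 = 644 mL.

644 mL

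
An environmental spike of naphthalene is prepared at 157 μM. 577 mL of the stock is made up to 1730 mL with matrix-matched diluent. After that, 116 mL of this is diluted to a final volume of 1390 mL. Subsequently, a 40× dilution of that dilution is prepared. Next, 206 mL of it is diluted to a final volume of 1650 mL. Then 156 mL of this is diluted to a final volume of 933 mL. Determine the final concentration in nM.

Overall dilution factor = 2.998 × 11.98 × 40 × 8.010 × 5.981 = 6.88 × 10⁴.
157 μM / 6.88 × 10⁴ = 2.28 × 10⁻³ μM = 2.28 nM.

2.28 nM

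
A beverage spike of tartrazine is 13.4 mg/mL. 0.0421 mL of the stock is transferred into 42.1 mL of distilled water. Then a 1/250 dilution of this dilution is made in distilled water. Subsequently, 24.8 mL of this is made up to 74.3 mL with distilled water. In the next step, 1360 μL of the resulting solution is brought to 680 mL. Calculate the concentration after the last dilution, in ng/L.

Overall dilution factor = 1001 × 250 × 2.996 × 500 = 3.75 × 10⁸.
13.4 mg/mL / 3.75 × 10⁸ = 3.57 × 10⁻⁸ mg/mL = 35.7 ng/L.

35.7 ng/L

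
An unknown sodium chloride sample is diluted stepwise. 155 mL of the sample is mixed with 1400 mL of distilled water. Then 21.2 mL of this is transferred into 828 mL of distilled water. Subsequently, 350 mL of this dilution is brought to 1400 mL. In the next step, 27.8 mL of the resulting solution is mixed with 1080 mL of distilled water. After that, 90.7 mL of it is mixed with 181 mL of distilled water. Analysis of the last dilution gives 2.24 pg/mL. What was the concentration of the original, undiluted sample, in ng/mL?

Overall dilution factor = 10.03 × 40.06 × 4 × 39.85 × 2.996 = 1.92 × 10⁵.
Original = 2.24 pg/mL × 1.92 × 10⁵ = 4.30 × 10⁵ pg/mL = 430 ng/mL.

430 ng/mL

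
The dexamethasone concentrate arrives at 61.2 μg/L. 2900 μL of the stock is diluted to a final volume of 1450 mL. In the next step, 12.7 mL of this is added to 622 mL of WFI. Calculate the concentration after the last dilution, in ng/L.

2.45 ng/L

Overall dilution factor = 500 × 49.98 = 2.50 × 10⁴.
61.2 μg/L / 2.50 × 10⁴ = 2.45 × 10⁻³ μg/L = 2.45 ng/L.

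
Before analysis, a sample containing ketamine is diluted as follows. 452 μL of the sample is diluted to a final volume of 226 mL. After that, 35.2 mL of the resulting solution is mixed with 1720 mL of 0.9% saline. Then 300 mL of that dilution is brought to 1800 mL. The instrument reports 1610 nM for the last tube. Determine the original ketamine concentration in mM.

Overall dilution factor = 500 × 49.86 × 6 = 1.50 × 10⁵.
Original = 1610 nM × 1.50 × 10⁵ = 2.41 × 10⁸ nM = 241 mM.

241 mM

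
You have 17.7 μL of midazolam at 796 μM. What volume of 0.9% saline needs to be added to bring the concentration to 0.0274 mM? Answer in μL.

0.0274 mM = 27.4 μM.
V₂ = C₁V₁/C₂ = 796 × 17.7 / 27.4 = 514 μL.
Diluent to add = V₂ − V₁ = 514 − 17.7 = 497 μL.

497 μL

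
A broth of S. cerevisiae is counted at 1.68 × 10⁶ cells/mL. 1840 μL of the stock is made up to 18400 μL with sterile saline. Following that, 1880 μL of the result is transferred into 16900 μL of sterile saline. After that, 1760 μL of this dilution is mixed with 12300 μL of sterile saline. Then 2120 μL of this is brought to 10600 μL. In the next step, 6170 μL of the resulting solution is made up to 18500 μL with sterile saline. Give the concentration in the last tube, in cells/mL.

Overall dilution factor = 10 × 9.989 × 7.989 × 5 × 2.998 = 1.20 × 10⁴.
1.68 × 10⁶ cells/mL / 1.20 × 10⁴ = 140 cells/mL.

140 cells/mL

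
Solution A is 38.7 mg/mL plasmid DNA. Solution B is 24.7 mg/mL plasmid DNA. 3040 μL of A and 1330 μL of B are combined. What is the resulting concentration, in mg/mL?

34.4 mg/mL

C_mix = (C_A·V_A + C_B·V_B)/(V_A + V_B) = (38.7×3040 + 24.7×1330) / 4370 = 34.4 mg/mL.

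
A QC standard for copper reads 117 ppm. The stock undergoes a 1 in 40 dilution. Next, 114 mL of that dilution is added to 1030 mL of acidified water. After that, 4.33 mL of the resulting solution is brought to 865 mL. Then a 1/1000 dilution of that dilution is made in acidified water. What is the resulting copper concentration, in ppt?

1.46 ppt

Overall dilution factor = 40 × 10.04 × 199.8 × 1000 = 8.02 × 10⁷.
117 ppm / 8.02 × 10⁷ = 1.46 × 10⁻⁶ ppm = 1.46 ppt.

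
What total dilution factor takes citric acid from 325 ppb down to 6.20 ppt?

Factor = C₀/C_target = 325 ppb / 6.20 ppt = 5.24 × 10⁴.

5.24 × 10⁴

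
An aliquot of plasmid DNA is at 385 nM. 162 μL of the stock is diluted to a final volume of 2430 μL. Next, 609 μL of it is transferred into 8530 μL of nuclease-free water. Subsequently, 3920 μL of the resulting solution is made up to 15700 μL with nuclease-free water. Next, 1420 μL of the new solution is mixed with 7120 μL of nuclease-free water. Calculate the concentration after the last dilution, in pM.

Overall dilution factor = 15 × 15.01 × 4.005 × 6.014 = 5422.
385 nM / 5422 = 0.0710 nM = 71.0 pM.

71.0 pM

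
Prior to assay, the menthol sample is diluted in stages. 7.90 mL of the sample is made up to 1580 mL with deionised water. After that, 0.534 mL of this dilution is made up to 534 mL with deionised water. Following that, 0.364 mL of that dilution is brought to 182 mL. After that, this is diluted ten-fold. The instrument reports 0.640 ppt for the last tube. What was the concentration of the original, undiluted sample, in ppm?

640 ppm

Overall dilution factor = 200 × 1000 × 500 × 10 = 1.00 × 10⁹.
Original = 0.640 ppt × 1.00 × 10⁹ = 6.40 × 10⁸ ppt = 640 ppm.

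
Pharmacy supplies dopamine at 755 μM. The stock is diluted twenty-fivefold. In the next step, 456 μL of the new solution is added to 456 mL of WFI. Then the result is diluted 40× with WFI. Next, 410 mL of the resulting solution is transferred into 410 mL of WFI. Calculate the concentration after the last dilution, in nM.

Overall dilution factor = 25 × 1001 × 40 × 2 = 2.00 × 10⁶.
755 μM / 2.00 × 10⁶ = 3.77 × 10⁻⁴ μM = 0.377 nM.

0.377 nM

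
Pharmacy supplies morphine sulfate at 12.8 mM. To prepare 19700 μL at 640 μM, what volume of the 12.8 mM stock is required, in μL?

640 μM = 0.640 mM.
V₁ = C₂V₂/C₁ = 0.640 × 19700 / 12.8 = 985 μL.

985 μL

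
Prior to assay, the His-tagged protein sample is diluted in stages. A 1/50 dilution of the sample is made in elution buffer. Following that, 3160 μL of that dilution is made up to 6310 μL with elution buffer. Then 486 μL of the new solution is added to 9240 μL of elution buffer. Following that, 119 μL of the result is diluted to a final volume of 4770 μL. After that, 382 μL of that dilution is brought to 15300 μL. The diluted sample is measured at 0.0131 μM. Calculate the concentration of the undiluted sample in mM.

42.0 mM

Overall dilution factor = 50 × 1.997 × 20.01 × 40.08 × 40.05 = 3.21 × 10⁶.
Original = 0.0131 μM × 3.21 × 10⁶ = 4.20 × 10⁴ μM = 42.0 mM.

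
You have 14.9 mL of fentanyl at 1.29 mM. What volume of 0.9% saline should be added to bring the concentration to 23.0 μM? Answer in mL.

23.0 μM = 0.0230 mM.
V₂ = C₁V₁/C₂ = 1.29 × 14.9 / 0.0230 = 836 mL.
Diluent to add = V₂ − V₁ = 836 − 14.9 = 821 mL.

821 mL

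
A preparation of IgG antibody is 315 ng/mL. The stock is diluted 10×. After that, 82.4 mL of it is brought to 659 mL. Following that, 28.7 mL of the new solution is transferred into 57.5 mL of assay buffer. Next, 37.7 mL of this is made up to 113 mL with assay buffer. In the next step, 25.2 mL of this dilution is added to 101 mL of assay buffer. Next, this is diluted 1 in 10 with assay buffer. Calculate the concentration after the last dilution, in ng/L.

8.74 ng/L

Overall dilution factor = 10 × 7.998 × 3.003 × 2.997 × 5.008 × 10 = 3.61 × 10⁴.
315 ng/mL / 3.61 × 10⁴ = 8.74 × 10⁻³ ng/mL = 8.74 ng/L.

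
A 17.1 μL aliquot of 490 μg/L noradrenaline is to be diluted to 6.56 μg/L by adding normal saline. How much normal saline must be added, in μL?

V₂ = C₁V₁/C₂ = 490 × 17.1 / 6.56 = 1277 μL.
Diluent to add = V₂ − V₁ = 1277 − 17.1 = 1260 μL.

1260 μL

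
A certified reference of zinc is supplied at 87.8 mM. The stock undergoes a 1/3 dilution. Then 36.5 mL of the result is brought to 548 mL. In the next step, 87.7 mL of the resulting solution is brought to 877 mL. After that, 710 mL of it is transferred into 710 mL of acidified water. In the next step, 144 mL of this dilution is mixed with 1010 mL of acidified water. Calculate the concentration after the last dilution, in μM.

Overall dilution factor = 3 × 15.01 × 10 × 2 × 8.014 = 7219.
87.8 mM / 7219 = 0.0122 mM = 12.2 μM.

12.2 μM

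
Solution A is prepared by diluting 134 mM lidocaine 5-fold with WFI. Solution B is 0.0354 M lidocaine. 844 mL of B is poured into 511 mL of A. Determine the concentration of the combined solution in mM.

C_A = 134 mM / 5 = 26.8 mM.
C_B = 0.0354 M = 35.4 mM.
C_mix = (C_A·V_A + C_B·V_B)/(V_A + V_B) = (26.8×511 + 35.4×844) / 1355 = 32.2 mM.

32.2 mM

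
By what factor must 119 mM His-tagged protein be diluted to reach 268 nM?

4.44 × 10⁵

Factor = C₀/C_target = 119 mM / 268 nM = 4.44 × 10⁵.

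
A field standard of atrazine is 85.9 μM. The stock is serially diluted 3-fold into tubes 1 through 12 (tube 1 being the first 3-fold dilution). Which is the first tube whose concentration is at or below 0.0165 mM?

tube 2

Tube n has concentration 85.9 μM / 3ⁿ.
Need 3ⁿ ≥ 85.9 μM / 0.0165 mM = 5.21, so n ≥ 1.50.
First such tube: n = 2.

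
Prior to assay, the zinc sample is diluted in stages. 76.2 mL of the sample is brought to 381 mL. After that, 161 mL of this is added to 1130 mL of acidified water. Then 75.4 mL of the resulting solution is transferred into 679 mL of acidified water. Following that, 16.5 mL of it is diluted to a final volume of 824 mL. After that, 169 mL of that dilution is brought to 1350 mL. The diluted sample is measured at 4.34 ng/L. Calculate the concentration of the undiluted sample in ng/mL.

695 ng/mL

Overall dilution factor = 5 × 8.019 × 10.01 × 49.94 × 7.988 = 1.60 × 10⁵.
Original = 4.34 ng/L × 1.60 × 10⁵ = 6.95 × 10⁵ ng/L = 695 ng/mL.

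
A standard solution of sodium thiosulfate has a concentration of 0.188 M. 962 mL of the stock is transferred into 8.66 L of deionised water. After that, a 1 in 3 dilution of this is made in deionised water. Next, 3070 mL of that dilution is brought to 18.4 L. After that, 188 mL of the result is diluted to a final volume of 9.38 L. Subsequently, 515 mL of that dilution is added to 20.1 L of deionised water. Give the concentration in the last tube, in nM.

523 nM

Overall dilution factor = 10.00 × 3 × 5.993 × 49.89 × 40.03 = 3.59 × 10⁵.
0.188 M / 3.59 × 10⁵ = 5.23 × 10⁻⁷ M = 523 nM.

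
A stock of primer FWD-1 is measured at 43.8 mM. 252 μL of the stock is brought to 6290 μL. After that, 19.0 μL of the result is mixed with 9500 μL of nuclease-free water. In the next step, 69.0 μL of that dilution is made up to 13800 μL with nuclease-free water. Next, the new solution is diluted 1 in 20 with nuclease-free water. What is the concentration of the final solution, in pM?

Overall dilution factor = 24.96 × 501 × 200 × 20 = 5.00 × 10⁷.
43.8 mM / 5.00 × 10⁷ = 8.76 × 10⁻⁷ mM = 876 pM.

876 pM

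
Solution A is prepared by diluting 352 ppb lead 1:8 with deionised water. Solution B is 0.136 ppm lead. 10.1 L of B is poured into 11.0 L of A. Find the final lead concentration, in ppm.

0.0880 ppm

C_A = 352 ppb / 8 = 44.0 ppb.
C_B = 0.136 ppm = 136 ppb.
C_mix = (C_A·V_A + C_B·V_B)/(V_A + V_B) = (44.0×11.0 + 136×10.1) / 21.10 = 88.0 ppb = 0.0880 ppm.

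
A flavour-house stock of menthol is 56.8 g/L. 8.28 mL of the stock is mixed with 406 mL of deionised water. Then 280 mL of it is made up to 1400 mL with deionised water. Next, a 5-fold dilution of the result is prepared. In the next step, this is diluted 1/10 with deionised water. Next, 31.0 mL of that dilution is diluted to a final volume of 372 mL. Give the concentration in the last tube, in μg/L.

Overall dilution factor = 50.03 × 5 × 5 × 10 × 12 = 1.50 × 10⁵.
56.8 g/L / 1.50 × 10⁵ = 3.78 × 10⁻⁴ g/L = 378 μg/L.

378 μg/L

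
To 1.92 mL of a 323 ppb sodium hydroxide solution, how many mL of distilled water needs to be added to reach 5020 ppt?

122 mL

5020 ppt = 5.02 ppb.
V₂ = C₁V₁/C₂ = 323 × 1.92 / 5.02 = 124 mL.
Diluent to add = V₂ − V₁ = 124 − 1.92 = 122 mL.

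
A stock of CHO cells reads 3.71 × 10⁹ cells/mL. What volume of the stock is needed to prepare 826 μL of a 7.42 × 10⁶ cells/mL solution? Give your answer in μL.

V₁ = C₂V₂/C₁ = 7.42 × 10⁶ × 826 / 3.71 × 10⁹ = 1.65 μL.

1.65 μL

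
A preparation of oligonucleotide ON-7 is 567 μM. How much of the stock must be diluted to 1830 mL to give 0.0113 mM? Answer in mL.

36.5 mL

0.0113 mM = 11.3 μM.
V₁ = C₂V₂/C₁ = 11.3 × 1830 / 567 = 36.5 mL.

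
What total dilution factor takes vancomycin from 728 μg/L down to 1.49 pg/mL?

4.89 × 10⁵

Factor = C₀/C_target = 728 μg/L / 1.49 pg/mL = 4.89 × 10⁵.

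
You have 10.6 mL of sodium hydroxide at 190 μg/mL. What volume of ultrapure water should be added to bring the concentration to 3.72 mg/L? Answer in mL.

3.72 mg/L = 3.72 μg/mL.
V₂ = C₁V₁/C₂ = 190 × 10.6 / 3.72 = 541 mL.
Diluent to add = V₂ − V₁ = 541 − 10.6 = 531 mL.

531 mL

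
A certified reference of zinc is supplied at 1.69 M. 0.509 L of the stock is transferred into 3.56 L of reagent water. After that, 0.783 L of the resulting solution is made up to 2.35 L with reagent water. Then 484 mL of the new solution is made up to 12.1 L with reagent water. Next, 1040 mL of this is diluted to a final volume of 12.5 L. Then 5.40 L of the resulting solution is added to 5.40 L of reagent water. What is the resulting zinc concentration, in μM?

Overall dilution factor = 7.994 × 3.001 × 25 × 12.02 × 2 = 1.44 × 10⁴.
1.69 M / 1.44 × 10⁴ = 1.17 × 10⁻⁴ M = 117 μM.

117 μM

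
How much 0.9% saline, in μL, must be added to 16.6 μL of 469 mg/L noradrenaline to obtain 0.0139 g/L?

544 μL

0.0139 g/L = 13.9 mg/L.
V₂ = C₁V₁/C₂ = 469 × 16.6 / 13.9 = 560 μL.
Diluent to add = V₂ − V₁ = 560 − 16.6 = 544 μL.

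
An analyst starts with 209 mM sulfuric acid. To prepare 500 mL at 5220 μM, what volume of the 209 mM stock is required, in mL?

5220 μM = 5.22 mM.
V₁ = C₂V₂/C₁ = 5.22 × 500 / 209 = 12.5 mL.

12.5 mL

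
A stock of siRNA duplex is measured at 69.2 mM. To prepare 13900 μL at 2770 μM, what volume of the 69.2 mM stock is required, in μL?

2770 μM = 2.77 mM.
V₁ = C₂V₂/C₁ = 2.77 × 13900 / 69.2 = 556 μL.

556 μL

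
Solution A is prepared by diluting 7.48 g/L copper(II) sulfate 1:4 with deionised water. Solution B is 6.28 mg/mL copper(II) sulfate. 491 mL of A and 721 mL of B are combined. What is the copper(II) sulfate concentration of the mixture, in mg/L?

C_A = 7.48 g/L / 4 = 1.87 g/L.
C_B = 6.28 mg/mL = 6.28 g/L.
C_mix = (C_A·V_A + C_B·V_B)/(V_A + V_B) = (1.87×491 + 6.28×721) / 1212 = 4.49 g/L = 4490 mg/L.

4490 mg/L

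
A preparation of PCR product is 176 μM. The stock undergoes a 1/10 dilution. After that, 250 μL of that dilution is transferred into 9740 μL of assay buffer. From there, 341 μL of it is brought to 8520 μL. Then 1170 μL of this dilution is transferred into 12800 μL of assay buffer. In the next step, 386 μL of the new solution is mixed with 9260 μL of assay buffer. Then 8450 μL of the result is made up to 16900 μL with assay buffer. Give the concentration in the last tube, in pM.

Overall dilution factor = 10 × 39.96 × 24.99 × 11.94 × 24.99 × 2 = 5.96 × 10⁶.
176 μM / 5.96 × 10⁶ = 2.95 × 10⁻⁵ μM = 29.5 pM.

29.5 pM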